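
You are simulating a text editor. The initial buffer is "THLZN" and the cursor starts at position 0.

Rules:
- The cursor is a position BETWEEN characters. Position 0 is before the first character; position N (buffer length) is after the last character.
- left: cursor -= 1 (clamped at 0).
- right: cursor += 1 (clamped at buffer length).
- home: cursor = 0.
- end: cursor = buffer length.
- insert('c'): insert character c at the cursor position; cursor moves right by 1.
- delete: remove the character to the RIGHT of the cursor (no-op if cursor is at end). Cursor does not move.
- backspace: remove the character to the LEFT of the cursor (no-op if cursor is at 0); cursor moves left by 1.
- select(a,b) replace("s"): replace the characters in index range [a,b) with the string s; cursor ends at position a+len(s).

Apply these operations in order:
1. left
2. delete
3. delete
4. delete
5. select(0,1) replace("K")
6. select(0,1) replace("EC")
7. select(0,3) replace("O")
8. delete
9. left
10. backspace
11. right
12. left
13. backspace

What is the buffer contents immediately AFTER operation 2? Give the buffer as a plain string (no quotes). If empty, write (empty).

After op 1 (left): buf='THLZN' cursor=0
After op 2 (delete): buf='HLZN' cursor=0

Answer: HLZN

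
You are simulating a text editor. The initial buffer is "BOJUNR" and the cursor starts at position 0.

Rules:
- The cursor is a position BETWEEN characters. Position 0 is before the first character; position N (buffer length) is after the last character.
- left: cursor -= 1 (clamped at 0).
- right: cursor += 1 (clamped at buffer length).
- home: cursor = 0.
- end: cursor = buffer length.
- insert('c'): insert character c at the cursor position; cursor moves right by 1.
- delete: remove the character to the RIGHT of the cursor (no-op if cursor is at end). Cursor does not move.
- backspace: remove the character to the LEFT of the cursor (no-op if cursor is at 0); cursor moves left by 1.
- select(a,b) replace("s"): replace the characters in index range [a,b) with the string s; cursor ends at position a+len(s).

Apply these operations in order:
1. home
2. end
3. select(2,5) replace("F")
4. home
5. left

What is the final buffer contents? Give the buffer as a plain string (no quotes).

After op 1 (home): buf='BOJUNR' cursor=0
After op 2 (end): buf='BOJUNR' cursor=6
After op 3 (select(2,5) replace("F")): buf='BOFR' cursor=3
After op 4 (home): buf='BOFR' cursor=0
After op 5 (left): buf='BOFR' cursor=0

Answer: BOFR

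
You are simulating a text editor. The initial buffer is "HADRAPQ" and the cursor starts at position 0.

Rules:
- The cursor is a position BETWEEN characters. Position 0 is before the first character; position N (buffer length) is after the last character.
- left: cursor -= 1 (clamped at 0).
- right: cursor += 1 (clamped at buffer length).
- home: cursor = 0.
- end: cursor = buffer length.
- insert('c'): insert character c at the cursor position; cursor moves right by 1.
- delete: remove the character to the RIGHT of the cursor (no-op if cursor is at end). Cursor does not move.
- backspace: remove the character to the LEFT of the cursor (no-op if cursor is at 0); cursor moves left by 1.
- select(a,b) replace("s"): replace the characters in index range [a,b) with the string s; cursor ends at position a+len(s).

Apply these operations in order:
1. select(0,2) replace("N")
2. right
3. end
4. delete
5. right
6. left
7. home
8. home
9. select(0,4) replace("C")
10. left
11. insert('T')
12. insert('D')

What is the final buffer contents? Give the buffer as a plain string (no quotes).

After op 1 (select(0,2) replace("N")): buf='NDRAPQ' cursor=1
After op 2 (right): buf='NDRAPQ' cursor=2
After op 3 (end): buf='NDRAPQ' cursor=6
After op 4 (delete): buf='NDRAPQ' cursor=6
After op 5 (right): buf='NDRAPQ' cursor=6
After op 6 (left): buf='NDRAPQ' cursor=5
After op 7 (home): buf='NDRAPQ' cursor=0
After op 8 (home): buf='NDRAPQ' cursor=0
After op 9 (select(0,4) replace("C")): buf='CPQ' cursor=1
After op 10 (left): buf='CPQ' cursor=0
After op 11 (insert('T')): buf='TCPQ' cursor=1
After op 12 (insert('D')): buf='TDCPQ' cursor=2

Answer: TDCPQ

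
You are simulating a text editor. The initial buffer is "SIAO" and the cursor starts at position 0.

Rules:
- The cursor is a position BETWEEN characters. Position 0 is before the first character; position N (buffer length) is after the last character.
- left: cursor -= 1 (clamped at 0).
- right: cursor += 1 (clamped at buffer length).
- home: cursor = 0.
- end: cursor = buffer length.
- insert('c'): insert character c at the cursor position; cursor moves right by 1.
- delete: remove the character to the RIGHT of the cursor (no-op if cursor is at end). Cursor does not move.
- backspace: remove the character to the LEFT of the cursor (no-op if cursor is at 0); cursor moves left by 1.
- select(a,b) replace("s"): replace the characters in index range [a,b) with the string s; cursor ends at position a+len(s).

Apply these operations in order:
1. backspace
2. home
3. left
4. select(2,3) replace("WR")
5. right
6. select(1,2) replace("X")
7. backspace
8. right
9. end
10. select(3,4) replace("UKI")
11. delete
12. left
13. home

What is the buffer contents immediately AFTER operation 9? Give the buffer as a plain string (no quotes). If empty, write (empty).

After op 1 (backspace): buf='SIAO' cursor=0
After op 2 (home): buf='SIAO' cursor=0
After op 3 (left): buf='SIAO' cursor=0
After op 4 (select(2,3) replace("WR")): buf='SIWRO' cursor=4
After op 5 (right): buf='SIWRO' cursor=5
After op 6 (select(1,2) replace("X")): buf='SXWRO' cursor=2
After op 7 (backspace): buf='SWRO' cursor=1
After op 8 (right): buf='SWRO' cursor=2
After op 9 (end): buf='SWRO' cursor=4

Answer: SWRO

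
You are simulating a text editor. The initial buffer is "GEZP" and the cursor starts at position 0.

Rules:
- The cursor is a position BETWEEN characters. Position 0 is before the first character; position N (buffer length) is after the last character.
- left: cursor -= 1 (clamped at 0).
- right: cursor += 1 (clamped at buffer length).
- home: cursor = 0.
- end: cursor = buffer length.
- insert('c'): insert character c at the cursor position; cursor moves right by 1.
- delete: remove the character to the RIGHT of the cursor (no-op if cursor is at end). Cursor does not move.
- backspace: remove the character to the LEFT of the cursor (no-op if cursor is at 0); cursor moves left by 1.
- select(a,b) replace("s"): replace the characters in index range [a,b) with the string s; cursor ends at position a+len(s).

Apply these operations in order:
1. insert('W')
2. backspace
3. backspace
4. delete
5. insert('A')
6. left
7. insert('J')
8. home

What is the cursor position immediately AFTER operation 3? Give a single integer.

Answer: 0

Derivation:
After op 1 (insert('W')): buf='WGEZP' cursor=1
After op 2 (backspace): buf='GEZP' cursor=0
After op 3 (backspace): buf='GEZP' cursor=0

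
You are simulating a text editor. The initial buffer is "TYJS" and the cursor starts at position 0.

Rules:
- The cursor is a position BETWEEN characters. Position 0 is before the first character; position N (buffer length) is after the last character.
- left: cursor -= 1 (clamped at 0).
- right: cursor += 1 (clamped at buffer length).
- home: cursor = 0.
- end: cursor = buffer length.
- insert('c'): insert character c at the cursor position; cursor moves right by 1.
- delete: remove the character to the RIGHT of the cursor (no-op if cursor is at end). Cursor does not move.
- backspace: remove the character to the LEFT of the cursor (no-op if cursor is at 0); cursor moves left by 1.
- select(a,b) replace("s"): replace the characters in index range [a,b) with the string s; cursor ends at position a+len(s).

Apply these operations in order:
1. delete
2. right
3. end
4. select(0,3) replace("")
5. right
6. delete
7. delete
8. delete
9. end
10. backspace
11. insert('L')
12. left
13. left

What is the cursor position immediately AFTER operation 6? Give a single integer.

Answer: 0

Derivation:
After op 1 (delete): buf='YJS' cursor=0
After op 2 (right): buf='YJS' cursor=1
After op 3 (end): buf='YJS' cursor=3
After op 4 (select(0,3) replace("")): buf='(empty)' cursor=0
After op 5 (right): buf='(empty)' cursor=0
After op 6 (delete): buf='(empty)' cursor=0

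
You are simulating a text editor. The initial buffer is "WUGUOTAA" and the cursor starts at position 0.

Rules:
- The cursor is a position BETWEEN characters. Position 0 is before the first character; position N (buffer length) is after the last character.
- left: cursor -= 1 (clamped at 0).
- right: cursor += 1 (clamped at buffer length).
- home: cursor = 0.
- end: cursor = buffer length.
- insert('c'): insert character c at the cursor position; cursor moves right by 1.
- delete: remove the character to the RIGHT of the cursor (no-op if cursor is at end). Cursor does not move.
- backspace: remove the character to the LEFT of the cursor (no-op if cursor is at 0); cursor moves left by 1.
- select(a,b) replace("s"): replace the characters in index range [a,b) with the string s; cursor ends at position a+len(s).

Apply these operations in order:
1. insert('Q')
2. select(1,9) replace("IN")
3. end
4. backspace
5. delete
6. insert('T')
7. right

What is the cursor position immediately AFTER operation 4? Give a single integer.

After op 1 (insert('Q')): buf='QWUGUOTAA' cursor=1
After op 2 (select(1,9) replace("IN")): buf='QIN' cursor=3
After op 3 (end): buf='QIN' cursor=3
After op 4 (backspace): buf='QI' cursor=2

Answer: 2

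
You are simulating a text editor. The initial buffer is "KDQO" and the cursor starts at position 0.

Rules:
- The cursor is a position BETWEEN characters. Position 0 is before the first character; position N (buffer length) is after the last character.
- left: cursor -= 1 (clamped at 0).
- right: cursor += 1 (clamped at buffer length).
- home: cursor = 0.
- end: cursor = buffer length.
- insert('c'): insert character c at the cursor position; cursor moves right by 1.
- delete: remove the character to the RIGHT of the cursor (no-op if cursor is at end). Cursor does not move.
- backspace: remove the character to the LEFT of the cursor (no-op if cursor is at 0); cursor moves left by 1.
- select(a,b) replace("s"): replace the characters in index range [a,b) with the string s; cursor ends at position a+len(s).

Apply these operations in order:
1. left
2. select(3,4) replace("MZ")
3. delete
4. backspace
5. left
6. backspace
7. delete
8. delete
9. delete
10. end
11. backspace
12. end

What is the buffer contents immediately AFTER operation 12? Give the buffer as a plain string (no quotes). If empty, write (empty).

Answer: K

Derivation:
After op 1 (left): buf='KDQO' cursor=0
After op 2 (select(3,4) replace("MZ")): buf='KDQMZ' cursor=5
After op 3 (delete): buf='KDQMZ' cursor=5
After op 4 (backspace): buf='KDQM' cursor=4
After op 5 (left): buf='KDQM' cursor=3
After op 6 (backspace): buf='KDM' cursor=2
After op 7 (delete): buf='KD' cursor=2
After op 8 (delete): buf='KD' cursor=2
After op 9 (delete): buf='KD' cursor=2
After op 10 (end): buf='KD' cursor=2
After op 11 (backspace): buf='K' cursor=1
After op 12 (end): buf='K' cursor=1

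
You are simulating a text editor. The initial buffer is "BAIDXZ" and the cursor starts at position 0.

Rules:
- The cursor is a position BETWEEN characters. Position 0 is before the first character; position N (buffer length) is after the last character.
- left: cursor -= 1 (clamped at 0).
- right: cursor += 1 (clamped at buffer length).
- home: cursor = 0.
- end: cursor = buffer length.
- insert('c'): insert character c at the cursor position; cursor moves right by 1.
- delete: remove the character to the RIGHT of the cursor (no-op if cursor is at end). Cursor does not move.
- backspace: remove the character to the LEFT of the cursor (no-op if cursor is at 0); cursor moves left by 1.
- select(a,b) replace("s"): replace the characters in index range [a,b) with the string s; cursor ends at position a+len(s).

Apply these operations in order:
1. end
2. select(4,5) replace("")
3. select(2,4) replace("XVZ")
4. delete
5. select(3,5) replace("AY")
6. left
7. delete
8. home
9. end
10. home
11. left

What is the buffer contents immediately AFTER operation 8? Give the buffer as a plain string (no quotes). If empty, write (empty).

Answer: BAXA

Derivation:
After op 1 (end): buf='BAIDXZ' cursor=6
After op 2 (select(4,5) replace("")): buf='BAIDZ' cursor=4
After op 3 (select(2,4) replace("XVZ")): buf='BAXVZZ' cursor=5
After op 4 (delete): buf='BAXVZ' cursor=5
After op 5 (select(3,5) replace("AY")): buf='BAXAY' cursor=5
After op 6 (left): buf='BAXAY' cursor=4
After op 7 (delete): buf='BAXA' cursor=4
After op 8 (home): buf='BAXA' cursor=0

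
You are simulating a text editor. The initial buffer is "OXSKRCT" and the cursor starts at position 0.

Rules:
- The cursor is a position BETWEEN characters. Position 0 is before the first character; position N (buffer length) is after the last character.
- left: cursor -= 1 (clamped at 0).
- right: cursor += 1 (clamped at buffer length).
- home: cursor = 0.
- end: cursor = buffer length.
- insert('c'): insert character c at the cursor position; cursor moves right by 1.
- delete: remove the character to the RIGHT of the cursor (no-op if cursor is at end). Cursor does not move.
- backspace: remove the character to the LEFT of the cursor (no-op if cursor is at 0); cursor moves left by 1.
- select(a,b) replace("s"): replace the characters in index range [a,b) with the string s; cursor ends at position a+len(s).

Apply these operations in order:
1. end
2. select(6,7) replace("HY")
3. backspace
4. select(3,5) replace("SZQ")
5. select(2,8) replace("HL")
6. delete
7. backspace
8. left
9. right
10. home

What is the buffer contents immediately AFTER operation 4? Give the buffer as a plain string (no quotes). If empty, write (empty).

Answer: OXSSZQCH

Derivation:
After op 1 (end): buf='OXSKRCT' cursor=7
After op 2 (select(6,7) replace("HY")): buf='OXSKRCHY' cursor=8
After op 3 (backspace): buf='OXSKRCH' cursor=7
After op 4 (select(3,5) replace("SZQ")): buf='OXSSZQCH' cursor=6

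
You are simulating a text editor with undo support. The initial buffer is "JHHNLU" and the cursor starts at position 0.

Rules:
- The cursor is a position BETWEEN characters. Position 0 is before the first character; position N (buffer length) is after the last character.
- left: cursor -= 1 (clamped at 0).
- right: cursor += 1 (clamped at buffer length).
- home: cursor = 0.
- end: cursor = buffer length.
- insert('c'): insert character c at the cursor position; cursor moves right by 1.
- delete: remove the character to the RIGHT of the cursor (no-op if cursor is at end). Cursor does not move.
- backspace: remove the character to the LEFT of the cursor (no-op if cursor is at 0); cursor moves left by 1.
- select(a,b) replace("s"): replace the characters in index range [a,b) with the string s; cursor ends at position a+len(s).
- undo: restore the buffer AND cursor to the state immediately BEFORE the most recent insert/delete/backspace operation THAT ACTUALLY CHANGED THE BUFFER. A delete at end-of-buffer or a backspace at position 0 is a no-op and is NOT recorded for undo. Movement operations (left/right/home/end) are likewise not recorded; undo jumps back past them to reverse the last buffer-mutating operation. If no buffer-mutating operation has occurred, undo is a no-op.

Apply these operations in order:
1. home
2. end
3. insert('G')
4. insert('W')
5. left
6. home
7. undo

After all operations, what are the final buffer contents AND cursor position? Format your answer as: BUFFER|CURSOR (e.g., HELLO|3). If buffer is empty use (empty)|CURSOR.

Answer: JHHNLUG|7

Derivation:
After op 1 (home): buf='JHHNLU' cursor=0
After op 2 (end): buf='JHHNLU' cursor=6
After op 3 (insert('G')): buf='JHHNLUG' cursor=7
After op 4 (insert('W')): buf='JHHNLUGW' cursor=8
After op 5 (left): buf='JHHNLUGW' cursor=7
After op 6 (home): buf='JHHNLUGW' cursor=0
After op 7 (undo): buf='JHHNLUG' cursor=7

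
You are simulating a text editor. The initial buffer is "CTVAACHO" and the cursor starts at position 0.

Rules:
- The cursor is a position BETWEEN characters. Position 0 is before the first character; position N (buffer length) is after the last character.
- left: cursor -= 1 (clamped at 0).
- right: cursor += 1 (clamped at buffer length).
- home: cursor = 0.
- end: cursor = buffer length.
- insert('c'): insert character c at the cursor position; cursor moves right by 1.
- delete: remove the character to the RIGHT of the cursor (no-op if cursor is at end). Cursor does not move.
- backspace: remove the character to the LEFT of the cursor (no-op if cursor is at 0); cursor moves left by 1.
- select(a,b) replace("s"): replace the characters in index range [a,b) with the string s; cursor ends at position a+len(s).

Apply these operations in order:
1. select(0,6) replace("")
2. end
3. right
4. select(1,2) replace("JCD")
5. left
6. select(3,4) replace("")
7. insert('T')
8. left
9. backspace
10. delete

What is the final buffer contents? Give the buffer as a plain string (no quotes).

Answer: HJ

Derivation:
After op 1 (select(0,6) replace("")): buf='HO' cursor=0
After op 2 (end): buf='HO' cursor=2
After op 3 (right): buf='HO' cursor=2
After op 4 (select(1,2) replace("JCD")): buf='HJCD' cursor=4
After op 5 (left): buf='HJCD' cursor=3
After op 6 (select(3,4) replace("")): buf='HJC' cursor=3
After op 7 (insert('T')): buf='HJCT' cursor=4
After op 8 (left): buf='HJCT' cursor=3
After op 9 (backspace): buf='HJT' cursor=2
After op 10 (delete): buf='HJ' cursor=2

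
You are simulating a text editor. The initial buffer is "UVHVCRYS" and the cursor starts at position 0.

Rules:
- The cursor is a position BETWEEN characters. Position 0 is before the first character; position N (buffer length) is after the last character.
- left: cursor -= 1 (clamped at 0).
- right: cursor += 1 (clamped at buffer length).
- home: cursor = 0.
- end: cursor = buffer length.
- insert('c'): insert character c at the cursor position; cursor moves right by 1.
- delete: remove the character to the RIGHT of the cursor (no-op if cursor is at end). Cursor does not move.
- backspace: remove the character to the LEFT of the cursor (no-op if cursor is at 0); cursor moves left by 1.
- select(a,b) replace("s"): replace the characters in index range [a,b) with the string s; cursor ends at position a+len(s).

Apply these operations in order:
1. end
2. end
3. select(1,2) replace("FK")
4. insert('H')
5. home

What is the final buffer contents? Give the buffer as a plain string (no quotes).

After op 1 (end): buf='UVHVCRYS' cursor=8
After op 2 (end): buf='UVHVCRYS' cursor=8
After op 3 (select(1,2) replace("FK")): buf='UFKHVCRYS' cursor=3
After op 4 (insert('H')): buf='UFKHHVCRYS' cursor=4
After op 5 (home): buf='UFKHHVCRYS' cursor=0

Answer: UFKHHVCRYS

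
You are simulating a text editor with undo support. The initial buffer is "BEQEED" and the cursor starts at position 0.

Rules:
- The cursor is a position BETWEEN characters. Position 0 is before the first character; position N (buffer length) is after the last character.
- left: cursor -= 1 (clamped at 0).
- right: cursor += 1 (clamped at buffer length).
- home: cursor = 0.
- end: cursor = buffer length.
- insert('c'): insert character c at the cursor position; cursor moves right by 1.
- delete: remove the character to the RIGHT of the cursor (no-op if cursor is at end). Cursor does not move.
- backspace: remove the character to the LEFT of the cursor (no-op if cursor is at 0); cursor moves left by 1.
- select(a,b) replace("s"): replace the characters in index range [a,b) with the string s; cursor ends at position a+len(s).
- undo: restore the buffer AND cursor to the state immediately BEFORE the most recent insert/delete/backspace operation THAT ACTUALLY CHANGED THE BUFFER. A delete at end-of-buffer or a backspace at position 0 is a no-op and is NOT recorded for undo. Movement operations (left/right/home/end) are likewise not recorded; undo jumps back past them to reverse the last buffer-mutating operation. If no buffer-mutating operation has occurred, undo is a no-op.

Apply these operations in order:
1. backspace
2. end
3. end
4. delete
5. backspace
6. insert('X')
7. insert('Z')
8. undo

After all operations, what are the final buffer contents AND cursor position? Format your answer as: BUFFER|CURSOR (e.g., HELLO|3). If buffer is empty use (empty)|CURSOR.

After op 1 (backspace): buf='BEQEED' cursor=0
After op 2 (end): buf='BEQEED' cursor=6
After op 3 (end): buf='BEQEED' cursor=6
After op 4 (delete): buf='BEQEED' cursor=6
After op 5 (backspace): buf='BEQEE' cursor=5
After op 6 (insert('X')): buf='BEQEEX' cursor=6
After op 7 (insert('Z')): buf='BEQEEXZ' cursor=7
After op 8 (undo): buf='BEQEEX' cursor=6

Answer: BEQEEX|6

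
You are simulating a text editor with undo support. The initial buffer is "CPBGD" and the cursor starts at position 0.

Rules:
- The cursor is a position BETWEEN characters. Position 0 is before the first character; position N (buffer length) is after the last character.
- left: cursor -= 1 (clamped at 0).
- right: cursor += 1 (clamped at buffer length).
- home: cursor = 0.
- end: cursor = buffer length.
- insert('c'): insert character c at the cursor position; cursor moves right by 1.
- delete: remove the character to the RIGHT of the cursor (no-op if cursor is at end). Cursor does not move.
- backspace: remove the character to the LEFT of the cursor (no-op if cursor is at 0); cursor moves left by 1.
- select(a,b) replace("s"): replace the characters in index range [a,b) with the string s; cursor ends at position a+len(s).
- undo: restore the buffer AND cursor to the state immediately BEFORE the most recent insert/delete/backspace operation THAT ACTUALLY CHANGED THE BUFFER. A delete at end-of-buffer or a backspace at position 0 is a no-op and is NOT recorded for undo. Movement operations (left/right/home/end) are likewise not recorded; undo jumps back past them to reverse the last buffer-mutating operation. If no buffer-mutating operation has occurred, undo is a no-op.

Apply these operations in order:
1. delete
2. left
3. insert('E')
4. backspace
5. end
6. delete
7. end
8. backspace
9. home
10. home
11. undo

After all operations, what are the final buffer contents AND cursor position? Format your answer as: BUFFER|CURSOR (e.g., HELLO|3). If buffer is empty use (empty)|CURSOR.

Answer: PBGD|4

Derivation:
After op 1 (delete): buf='PBGD' cursor=0
After op 2 (left): buf='PBGD' cursor=0
After op 3 (insert('E')): buf='EPBGD' cursor=1
After op 4 (backspace): buf='PBGD' cursor=0
After op 5 (end): buf='PBGD' cursor=4
After op 6 (delete): buf='PBGD' cursor=4
After op 7 (end): buf='PBGD' cursor=4
After op 8 (backspace): buf='PBG' cursor=3
After op 9 (home): buf='PBG' cursor=0
After op 10 (home): buf='PBG' cursor=0
After op 11 (undo): buf='PBGD' cursor=4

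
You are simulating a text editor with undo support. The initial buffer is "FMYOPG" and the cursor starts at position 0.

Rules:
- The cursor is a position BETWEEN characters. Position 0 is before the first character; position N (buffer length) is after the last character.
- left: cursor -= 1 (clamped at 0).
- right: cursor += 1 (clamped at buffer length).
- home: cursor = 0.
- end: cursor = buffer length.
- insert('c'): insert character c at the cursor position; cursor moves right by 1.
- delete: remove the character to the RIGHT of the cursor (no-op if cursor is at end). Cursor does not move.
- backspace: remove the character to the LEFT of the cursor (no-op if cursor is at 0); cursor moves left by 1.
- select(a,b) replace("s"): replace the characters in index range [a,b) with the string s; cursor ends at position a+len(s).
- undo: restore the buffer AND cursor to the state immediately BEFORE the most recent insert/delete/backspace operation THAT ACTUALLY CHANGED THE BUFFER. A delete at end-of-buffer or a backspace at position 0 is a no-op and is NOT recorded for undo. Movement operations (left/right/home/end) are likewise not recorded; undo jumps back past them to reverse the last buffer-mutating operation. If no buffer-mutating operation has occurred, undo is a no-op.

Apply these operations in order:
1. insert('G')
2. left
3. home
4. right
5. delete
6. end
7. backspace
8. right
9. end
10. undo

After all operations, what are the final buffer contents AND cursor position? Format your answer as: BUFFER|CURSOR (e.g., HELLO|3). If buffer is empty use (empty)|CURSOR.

After op 1 (insert('G')): buf='GFMYOPG' cursor=1
After op 2 (left): buf='GFMYOPG' cursor=0
After op 3 (home): buf='GFMYOPG' cursor=0
After op 4 (right): buf='GFMYOPG' cursor=1
After op 5 (delete): buf='GMYOPG' cursor=1
After op 6 (end): buf='GMYOPG' cursor=6
After op 7 (backspace): buf='GMYOP' cursor=5
After op 8 (right): buf='GMYOP' cursor=5
After op 9 (end): buf='GMYOP' cursor=5
After op 10 (undo): buf='GMYOPG' cursor=6

Answer: GMYOPG|6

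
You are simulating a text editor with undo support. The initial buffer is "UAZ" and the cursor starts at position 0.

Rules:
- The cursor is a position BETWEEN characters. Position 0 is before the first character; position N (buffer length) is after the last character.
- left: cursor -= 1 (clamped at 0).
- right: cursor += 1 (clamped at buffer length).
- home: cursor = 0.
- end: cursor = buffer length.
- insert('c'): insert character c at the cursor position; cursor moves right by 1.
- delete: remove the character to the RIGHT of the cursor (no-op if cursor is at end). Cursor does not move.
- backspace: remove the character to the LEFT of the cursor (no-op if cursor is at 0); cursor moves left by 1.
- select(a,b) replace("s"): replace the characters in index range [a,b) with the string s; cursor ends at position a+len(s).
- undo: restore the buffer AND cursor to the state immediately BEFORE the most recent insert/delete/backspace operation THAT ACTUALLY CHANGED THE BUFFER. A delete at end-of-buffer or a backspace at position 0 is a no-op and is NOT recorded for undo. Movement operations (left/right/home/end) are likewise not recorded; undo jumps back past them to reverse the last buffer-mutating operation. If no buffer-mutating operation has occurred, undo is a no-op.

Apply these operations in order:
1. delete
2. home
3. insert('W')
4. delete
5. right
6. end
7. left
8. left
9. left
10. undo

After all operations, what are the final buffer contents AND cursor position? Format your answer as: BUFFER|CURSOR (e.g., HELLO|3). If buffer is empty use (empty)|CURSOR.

Answer: WAZ|1

Derivation:
After op 1 (delete): buf='AZ' cursor=0
After op 2 (home): buf='AZ' cursor=0
After op 3 (insert('W')): buf='WAZ' cursor=1
After op 4 (delete): buf='WZ' cursor=1
After op 5 (right): buf='WZ' cursor=2
After op 6 (end): buf='WZ' cursor=2
After op 7 (left): buf='WZ' cursor=1
After op 8 (left): buf='WZ' cursor=0
After op 9 (left): buf='WZ' cursor=0
After op 10 (undo): buf='WAZ' cursor=1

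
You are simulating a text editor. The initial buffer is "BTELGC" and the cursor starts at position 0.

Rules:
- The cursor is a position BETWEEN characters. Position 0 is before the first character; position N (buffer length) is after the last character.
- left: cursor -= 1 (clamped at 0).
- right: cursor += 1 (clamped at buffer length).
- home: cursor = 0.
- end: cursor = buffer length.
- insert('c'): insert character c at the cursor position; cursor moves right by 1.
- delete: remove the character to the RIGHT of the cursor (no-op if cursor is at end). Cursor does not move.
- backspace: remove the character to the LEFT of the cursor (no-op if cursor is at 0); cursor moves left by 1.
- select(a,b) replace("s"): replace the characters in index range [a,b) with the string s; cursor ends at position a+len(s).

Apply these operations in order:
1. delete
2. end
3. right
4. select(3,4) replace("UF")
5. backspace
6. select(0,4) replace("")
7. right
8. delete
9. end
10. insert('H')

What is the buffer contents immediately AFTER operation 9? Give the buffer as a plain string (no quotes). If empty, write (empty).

Answer: C

Derivation:
After op 1 (delete): buf='TELGC' cursor=0
After op 2 (end): buf='TELGC' cursor=5
After op 3 (right): buf='TELGC' cursor=5
After op 4 (select(3,4) replace("UF")): buf='TELUFC' cursor=5
After op 5 (backspace): buf='TELUC' cursor=4
After op 6 (select(0,4) replace("")): buf='C' cursor=0
After op 7 (right): buf='C' cursor=1
After op 8 (delete): buf='C' cursor=1
After op 9 (end): buf='C' cursor=1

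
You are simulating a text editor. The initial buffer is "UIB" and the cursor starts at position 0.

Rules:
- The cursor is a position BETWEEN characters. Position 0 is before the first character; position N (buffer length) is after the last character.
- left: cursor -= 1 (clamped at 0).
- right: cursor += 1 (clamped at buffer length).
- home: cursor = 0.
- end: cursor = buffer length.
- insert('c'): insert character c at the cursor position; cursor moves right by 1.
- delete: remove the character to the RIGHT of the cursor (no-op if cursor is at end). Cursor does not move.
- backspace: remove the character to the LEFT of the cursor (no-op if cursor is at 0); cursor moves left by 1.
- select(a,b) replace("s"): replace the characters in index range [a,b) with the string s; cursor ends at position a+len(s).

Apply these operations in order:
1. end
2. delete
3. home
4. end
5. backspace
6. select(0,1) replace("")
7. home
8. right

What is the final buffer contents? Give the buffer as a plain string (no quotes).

After op 1 (end): buf='UIB' cursor=3
After op 2 (delete): buf='UIB' cursor=3
After op 3 (home): buf='UIB' cursor=0
After op 4 (end): buf='UIB' cursor=3
After op 5 (backspace): buf='UI' cursor=2
After op 6 (select(0,1) replace("")): buf='I' cursor=0
After op 7 (home): buf='I' cursor=0
After op 8 (right): buf='I' cursor=1

Answer: I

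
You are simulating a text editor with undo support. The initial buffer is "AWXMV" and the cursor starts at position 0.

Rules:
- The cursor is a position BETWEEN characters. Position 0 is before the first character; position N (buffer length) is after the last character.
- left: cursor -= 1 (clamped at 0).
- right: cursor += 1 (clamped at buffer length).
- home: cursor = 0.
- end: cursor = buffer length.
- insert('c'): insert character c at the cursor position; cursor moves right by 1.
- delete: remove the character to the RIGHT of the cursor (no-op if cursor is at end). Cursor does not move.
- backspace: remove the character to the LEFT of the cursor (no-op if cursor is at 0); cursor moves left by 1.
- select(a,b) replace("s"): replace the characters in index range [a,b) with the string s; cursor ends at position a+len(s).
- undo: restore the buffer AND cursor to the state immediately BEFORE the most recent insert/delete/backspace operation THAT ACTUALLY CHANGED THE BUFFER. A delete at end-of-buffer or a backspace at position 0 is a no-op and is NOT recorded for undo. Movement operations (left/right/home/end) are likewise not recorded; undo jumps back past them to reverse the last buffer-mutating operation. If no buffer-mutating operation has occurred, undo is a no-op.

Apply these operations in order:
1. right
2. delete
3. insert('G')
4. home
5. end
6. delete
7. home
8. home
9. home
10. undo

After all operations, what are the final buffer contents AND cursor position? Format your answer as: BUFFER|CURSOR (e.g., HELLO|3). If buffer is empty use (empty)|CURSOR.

After op 1 (right): buf='AWXMV' cursor=1
After op 2 (delete): buf='AXMV' cursor=1
After op 3 (insert('G')): buf='AGXMV' cursor=2
After op 4 (home): buf='AGXMV' cursor=0
After op 5 (end): buf='AGXMV' cursor=5
After op 6 (delete): buf='AGXMV' cursor=5
After op 7 (home): buf='AGXMV' cursor=0
After op 8 (home): buf='AGXMV' cursor=0
After op 9 (home): buf='AGXMV' cursor=0
After op 10 (undo): buf='AXMV' cursor=1

Answer: AXMV|1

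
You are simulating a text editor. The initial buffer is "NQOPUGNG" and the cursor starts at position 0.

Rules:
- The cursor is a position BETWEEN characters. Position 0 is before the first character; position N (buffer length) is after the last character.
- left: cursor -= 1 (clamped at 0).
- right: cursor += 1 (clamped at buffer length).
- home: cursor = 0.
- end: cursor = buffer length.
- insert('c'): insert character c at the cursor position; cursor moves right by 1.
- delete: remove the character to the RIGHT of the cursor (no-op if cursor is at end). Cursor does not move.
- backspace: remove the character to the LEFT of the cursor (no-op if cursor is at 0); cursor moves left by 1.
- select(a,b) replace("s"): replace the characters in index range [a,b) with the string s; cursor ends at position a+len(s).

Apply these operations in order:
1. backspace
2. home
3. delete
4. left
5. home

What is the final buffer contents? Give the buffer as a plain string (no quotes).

After op 1 (backspace): buf='NQOPUGNG' cursor=0
After op 2 (home): buf='NQOPUGNG' cursor=0
After op 3 (delete): buf='QOPUGNG' cursor=0
After op 4 (left): buf='QOPUGNG' cursor=0
After op 5 (home): buf='QOPUGNG' cursor=0

Answer: QOPUGNG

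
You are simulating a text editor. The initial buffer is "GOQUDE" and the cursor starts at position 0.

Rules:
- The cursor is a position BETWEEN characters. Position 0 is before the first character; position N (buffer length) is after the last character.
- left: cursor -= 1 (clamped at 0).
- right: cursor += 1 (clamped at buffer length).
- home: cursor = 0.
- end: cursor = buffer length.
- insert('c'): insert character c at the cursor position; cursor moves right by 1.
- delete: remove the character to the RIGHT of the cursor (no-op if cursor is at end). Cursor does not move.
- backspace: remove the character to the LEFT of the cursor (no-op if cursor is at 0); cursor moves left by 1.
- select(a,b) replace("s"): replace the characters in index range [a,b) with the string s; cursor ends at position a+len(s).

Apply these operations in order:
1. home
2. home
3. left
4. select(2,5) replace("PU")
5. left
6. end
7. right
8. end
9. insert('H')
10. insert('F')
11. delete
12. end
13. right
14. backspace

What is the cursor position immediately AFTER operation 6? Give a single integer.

Answer: 5

Derivation:
After op 1 (home): buf='GOQUDE' cursor=0
After op 2 (home): buf='GOQUDE' cursor=0
After op 3 (left): buf='GOQUDE' cursor=0
After op 4 (select(2,5) replace("PU")): buf='GOPUE' cursor=4
After op 5 (left): buf='GOPUE' cursor=3
After op 6 (end): buf='GOPUE' cursor=5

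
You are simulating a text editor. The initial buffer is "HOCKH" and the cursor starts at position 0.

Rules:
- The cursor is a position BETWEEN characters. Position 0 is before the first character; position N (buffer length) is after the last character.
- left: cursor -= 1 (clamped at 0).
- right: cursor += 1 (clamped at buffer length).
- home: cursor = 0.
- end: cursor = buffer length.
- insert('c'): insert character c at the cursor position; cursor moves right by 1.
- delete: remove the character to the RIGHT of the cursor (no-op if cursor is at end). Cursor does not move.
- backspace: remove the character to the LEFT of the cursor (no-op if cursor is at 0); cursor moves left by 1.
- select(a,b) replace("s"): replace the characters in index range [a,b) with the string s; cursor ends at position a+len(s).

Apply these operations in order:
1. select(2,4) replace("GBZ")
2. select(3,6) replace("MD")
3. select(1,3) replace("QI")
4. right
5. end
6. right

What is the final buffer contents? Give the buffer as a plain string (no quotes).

Answer: HQIMD

Derivation:
After op 1 (select(2,4) replace("GBZ")): buf='HOGBZH' cursor=5
After op 2 (select(3,6) replace("MD")): buf='HOGMD' cursor=5
After op 3 (select(1,3) replace("QI")): buf='HQIMD' cursor=3
After op 4 (right): buf='HQIMD' cursor=4
After op 5 (end): buf='HQIMD' cursor=5
After op 6 (right): buf='HQIMD' cursor=5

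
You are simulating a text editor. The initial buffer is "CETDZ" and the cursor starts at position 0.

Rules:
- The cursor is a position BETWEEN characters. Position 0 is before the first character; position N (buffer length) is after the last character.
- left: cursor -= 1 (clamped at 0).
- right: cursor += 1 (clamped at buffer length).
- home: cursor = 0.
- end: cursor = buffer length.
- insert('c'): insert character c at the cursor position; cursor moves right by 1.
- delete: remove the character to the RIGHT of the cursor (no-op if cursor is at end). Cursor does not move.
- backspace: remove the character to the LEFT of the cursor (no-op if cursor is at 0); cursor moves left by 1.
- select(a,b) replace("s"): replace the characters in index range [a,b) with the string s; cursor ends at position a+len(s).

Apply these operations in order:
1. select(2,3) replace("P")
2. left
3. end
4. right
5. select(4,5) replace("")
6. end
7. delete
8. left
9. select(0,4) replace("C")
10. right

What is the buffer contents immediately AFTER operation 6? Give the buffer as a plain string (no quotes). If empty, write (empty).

After op 1 (select(2,3) replace("P")): buf='CEPDZ' cursor=3
After op 2 (left): buf='CEPDZ' cursor=2
After op 3 (end): buf='CEPDZ' cursor=5
After op 4 (right): buf='CEPDZ' cursor=5
After op 5 (select(4,5) replace("")): buf='CEPD' cursor=4
After op 6 (end): buf='CEPD' cursor=4

Answer: CEPD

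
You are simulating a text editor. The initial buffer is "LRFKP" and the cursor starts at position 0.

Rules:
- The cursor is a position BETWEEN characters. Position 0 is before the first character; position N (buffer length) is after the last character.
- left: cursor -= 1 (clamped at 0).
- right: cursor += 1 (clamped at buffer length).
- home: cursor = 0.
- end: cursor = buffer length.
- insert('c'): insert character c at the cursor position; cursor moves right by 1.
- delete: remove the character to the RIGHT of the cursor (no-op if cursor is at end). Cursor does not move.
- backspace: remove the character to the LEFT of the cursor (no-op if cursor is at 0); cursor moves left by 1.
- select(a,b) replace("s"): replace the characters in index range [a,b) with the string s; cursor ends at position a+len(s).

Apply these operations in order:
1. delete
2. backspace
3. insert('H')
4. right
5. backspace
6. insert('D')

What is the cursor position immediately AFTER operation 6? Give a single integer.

After op 1 (delete): buf='RFKP' cursor=0
After op 2 (backspace): buf='RFKP' cursor=0
After op 3 (insert('H')): buf='HRFKP' cursor=1
After op 4 (right): buf='HRFKP' cursor=2
After op 5 (backspace): buf='HFKP' cursor=1
After op 6 (insert('D')): buf='HDFKP' cursor=2

Answer: 2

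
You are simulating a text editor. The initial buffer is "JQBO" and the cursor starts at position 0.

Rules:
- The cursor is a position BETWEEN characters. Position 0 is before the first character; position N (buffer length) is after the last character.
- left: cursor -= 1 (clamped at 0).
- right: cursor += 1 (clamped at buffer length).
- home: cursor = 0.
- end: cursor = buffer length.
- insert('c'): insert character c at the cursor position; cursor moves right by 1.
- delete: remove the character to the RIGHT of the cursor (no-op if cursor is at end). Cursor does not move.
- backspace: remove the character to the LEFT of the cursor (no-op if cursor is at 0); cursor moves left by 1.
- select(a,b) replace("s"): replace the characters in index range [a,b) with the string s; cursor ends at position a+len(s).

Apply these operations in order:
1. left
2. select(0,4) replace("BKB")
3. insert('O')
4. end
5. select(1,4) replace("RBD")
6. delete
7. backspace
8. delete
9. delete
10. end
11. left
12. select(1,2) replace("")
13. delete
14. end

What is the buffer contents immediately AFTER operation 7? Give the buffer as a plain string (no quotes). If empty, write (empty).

After op 1 (left): buf='JQBO' cursor=0
After op 2 (select(0,4) replace("BKB")): buf='BKB' cursor=3
After op 3 (insert('O')): buf='BKBO' cursor=4
After op 4 (end): buf='BKBO' cursor=4
After op 5 (select(1,4) replace("RBD")): buf='BRBD' cursor=4
After op 6 (delete): buf='BRBD' cursor=4
After op 7 (backspace): buf='BRB' cursor=3

Answer: BRB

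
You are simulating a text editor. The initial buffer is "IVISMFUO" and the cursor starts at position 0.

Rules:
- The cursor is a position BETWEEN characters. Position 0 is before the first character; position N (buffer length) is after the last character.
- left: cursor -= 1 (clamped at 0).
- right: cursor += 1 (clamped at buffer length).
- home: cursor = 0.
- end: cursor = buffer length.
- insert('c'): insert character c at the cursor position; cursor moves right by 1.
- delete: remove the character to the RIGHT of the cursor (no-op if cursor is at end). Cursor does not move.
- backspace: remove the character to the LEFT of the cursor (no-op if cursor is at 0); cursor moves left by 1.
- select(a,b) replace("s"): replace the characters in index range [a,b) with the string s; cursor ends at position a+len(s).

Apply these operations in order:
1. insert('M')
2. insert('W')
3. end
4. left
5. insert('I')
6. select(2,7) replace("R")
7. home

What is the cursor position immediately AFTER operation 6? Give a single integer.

After op 1 (insert('M')): buf='MIVISMFUO' cursor=1
After op 2 (insert('W')): buf='MWIVISMFUO' cursor=2
After op 3 (end): buf='MWIVISMFUO' cursor=10
After op 4 (left): buf='MWIVISMFUO' cursor=9
After op 5 (insert('I')): buf='MWIVISMFUIO' cursor=10
After op 6 (select(2,7) replace("R")): buf='MWRFUIO' cursor=3

Answer: 3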